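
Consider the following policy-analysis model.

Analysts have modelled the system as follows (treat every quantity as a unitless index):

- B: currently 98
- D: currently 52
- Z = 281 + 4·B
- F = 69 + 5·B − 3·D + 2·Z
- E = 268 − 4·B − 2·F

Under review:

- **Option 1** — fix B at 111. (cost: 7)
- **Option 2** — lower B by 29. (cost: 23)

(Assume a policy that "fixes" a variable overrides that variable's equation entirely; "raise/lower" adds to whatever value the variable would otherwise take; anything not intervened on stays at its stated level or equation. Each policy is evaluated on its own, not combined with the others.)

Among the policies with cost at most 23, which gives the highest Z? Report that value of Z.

725

Option 1 (B := 111):
  B = 111
  Z = 281 + 4·111 = 725
Option 2 (B − 29):
  B = 98 − 29 = 69
  Z = 281 + 4·69 = 557
Comparing — Option 1: Z=725, Option 2: Z=557. Highest is 725 (Option 1).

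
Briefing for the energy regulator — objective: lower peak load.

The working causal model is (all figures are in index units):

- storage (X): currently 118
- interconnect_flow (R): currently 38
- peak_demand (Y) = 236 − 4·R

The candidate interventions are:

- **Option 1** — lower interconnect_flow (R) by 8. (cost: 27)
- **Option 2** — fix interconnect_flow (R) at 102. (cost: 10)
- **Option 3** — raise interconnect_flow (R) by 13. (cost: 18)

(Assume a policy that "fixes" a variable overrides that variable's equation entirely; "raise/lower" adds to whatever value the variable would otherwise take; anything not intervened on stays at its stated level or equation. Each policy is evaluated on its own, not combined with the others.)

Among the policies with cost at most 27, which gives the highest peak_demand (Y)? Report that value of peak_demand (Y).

116

Option 1 (R − 8):
  R = 38 − 8 = 30
  Y = 236 − 4·30 = 116
Option 2 (R := 102):
  R = 102
  Y = 236 − 4·102 = -172
Option 3 (R + 13):
  R = 38 + 13 = 51
  Y = 236 − 4·51 = 32
Comparing — Option 1: Y=116, Option 2: Y=-172, Option 3: Y=32. Highest is 116 (Option 1).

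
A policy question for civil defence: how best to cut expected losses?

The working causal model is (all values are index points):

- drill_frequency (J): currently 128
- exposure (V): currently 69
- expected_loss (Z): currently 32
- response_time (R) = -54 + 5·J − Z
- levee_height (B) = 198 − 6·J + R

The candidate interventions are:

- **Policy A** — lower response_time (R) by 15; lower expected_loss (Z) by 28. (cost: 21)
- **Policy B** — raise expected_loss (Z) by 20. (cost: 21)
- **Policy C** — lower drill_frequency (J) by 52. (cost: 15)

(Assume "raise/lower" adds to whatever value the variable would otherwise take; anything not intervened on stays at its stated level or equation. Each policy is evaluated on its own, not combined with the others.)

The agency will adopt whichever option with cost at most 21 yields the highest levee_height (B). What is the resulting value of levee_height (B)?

Policy A (R − 15, Z − 28):
  J = 128
  Z = 32 − 28 = 4
  R = -54 + 5·128 − 4 (−15 from intervention) = 567
  B = 198 − 6·128 + 567 = -3
Policy B (Z + 20):
  J = 128
  Z = 32 + 20 = 52
  R = -54 + 5·128 − 52 = 534
  B = 198 − 6·128 + 534 = -36
Policy C (J − 52):
  J = 128 − 52 = 76
  Z = 32
  R = -54 + 5·76 − 32 = 294
  B = 198 − 6·76 + 294 = 36
Comparing — Policy A: B=-3, Policy B: B=-36, Policy C: B=36. Highest is 36 (Policy C).

36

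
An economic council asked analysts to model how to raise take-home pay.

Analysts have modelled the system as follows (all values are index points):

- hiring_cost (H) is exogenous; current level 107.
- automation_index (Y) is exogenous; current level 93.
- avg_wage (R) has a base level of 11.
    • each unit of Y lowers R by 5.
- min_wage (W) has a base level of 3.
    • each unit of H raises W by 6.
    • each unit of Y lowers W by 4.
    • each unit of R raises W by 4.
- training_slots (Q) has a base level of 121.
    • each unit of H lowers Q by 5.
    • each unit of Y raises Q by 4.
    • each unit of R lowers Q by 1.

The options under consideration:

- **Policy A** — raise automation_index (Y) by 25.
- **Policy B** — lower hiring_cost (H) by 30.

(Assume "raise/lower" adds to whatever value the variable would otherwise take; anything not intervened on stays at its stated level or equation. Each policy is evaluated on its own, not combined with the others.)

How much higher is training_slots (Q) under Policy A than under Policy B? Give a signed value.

Policy A (Y + 25):
  H = 107
  Y = 93 + 25 = 118
  R = 11 − 5·118 = -579
  Q = 121 − 5·107 + 4·118 − (-579) = 637
Policy B (H − 30):
  H = 107 − 30 = 77
  Y = 93
  R = 11 − 5·93 = -454
  Q = 121 − 5·77 + 4·93 − (-454) = 562
Q: 637 − 562 = 75

75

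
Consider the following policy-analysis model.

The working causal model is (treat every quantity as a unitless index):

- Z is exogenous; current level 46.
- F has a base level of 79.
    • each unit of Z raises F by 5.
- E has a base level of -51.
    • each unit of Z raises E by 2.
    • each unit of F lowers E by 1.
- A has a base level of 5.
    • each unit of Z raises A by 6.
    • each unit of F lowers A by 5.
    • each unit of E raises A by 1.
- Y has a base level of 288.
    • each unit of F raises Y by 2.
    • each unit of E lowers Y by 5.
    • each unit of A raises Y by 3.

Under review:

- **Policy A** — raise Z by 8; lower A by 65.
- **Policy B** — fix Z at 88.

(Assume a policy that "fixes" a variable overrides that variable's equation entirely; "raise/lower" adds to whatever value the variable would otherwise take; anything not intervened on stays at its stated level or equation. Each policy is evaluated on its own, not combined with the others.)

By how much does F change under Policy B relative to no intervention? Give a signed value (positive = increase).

Baseline:
  Z = 46
  F = 79 + 5·46 = 309
Policy B (Z := 88):
  Z = 88
  F = 79 + 5·88 = 519
Change in F: 519 − 309 = 210

210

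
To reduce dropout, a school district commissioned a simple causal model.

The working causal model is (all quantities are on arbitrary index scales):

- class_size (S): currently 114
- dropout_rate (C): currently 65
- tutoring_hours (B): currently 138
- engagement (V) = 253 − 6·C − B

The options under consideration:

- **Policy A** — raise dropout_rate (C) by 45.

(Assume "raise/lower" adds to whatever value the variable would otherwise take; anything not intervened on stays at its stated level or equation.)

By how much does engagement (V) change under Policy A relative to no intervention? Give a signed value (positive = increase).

-270

Baseline:
  C = 65
  B = 138
  V = 253 − 6·65 − 138 = -275
Policy A (C + 45):
  C = 65 + 45 = 110
  B = 138
  V = 253 − 6·110 − 138 = -545
Change in V: -545 − (-275) = -270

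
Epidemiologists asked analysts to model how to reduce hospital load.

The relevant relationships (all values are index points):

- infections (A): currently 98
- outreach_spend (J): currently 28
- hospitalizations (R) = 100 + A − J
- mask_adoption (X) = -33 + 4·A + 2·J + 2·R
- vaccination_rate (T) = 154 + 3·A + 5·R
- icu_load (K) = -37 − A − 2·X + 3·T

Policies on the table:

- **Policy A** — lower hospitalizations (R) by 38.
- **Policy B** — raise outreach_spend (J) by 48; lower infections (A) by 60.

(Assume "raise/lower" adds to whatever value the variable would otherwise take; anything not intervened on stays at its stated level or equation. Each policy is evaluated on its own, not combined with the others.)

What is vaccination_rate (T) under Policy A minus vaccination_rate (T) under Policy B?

Policy A (R − 38):
  A = 98
  J = 28
  R = 100 + 98 − 28 (−38 from intervention) = 132
  T = 154 + 3·98 + 5·132 = 1108
Policy B (J + 48, A − 60):
  A = 98 − 60 = 38
  J = 28 + 48 = 76
  R = 100 + 38 − 76 = 62
  T = 154 + 3·38 + 5·62 = 578
T: 1108 − 578 = 530

530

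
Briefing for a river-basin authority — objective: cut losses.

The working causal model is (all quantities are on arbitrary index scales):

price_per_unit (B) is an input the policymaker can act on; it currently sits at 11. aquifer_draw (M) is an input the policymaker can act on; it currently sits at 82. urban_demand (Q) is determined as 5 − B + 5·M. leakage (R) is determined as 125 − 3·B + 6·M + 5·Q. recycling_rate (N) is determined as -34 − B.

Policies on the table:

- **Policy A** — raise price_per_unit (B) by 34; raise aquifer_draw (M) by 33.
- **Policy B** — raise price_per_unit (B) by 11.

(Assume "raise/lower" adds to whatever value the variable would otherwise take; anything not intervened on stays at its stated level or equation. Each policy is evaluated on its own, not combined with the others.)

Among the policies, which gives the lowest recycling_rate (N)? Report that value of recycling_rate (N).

Policy A (B + 34, M + 33):
  B = 11 + 34 = 45
  N = -34 − 45 = -79
Policy B (B + 11):
  B = 11 + 11 = 22
  N = -34 − 22 = -56
Comparing — Policy A: N=-79, Policy B: N=-56. Lowest is -79 (Policy A).

-79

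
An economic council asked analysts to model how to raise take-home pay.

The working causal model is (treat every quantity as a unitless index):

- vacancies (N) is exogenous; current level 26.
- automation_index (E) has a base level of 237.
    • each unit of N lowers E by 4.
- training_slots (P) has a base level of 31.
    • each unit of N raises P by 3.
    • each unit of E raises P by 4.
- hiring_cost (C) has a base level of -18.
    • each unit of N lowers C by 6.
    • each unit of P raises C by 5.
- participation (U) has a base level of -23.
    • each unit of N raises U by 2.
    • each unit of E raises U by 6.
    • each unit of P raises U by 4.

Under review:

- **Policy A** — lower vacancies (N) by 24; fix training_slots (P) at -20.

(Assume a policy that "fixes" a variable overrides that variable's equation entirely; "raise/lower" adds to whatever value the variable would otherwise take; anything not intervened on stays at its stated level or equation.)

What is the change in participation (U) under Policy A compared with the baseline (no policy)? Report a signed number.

-2116

Baseline:
  N = 26
  E = 237 − 4·26 = 133
  P = 31 + 3·26 + 4·133 = 641
  U = -23 + 2·26 + 6·133 + 4·641 = 3391
Policy A (N − 24, P := -20):
  N = 26 − 24 = 2
  E = 237 − 4·2 = 229
  P = -20
  U = -23 + 2·2 + 6·229 + 4·(-20) = 1275
Change in U: 1275 − 3391 = -2116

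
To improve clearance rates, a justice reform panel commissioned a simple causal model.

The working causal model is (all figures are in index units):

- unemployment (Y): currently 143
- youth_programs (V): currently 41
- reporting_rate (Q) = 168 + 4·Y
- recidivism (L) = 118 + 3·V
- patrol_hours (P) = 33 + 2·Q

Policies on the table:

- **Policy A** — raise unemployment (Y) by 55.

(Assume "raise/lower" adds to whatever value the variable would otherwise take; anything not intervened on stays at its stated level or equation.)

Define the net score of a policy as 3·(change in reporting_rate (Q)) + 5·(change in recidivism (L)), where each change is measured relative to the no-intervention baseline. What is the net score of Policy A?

Baseline:
  Y = 143
  V = 41
  Q = 168 + 4·143 = 740
  L = 118 + 3·41 = 241
Policy A (Y + 55):
  Y = 143 + 55 = 198
  V = 41
  Q = 168 + 4·198 = 960
  L = 118 + 3·41 = 241
ΔQ = 960 − 740 = 220; ΔL = 241 − 241 = 0
Score = 3·220 + 5·0 = 660

660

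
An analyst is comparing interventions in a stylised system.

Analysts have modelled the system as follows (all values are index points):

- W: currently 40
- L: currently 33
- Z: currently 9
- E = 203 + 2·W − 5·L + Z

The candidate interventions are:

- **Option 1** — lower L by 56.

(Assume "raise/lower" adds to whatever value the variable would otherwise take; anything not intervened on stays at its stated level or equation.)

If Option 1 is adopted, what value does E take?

Option 1 (L − 56):
  W = 40
  L = 33 − 56 = -23
  Z = 9
  E = 203 + 2·40 − 5·(-23) + 9 = 407

407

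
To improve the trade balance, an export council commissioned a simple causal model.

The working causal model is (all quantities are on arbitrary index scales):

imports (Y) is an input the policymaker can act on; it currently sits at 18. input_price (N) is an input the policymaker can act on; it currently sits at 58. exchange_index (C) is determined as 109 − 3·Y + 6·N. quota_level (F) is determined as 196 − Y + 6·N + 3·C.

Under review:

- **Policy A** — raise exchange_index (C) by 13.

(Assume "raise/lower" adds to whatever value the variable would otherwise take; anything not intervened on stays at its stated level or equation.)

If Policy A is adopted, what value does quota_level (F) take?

1774

Policy A (C + 13):
  Y = 18
  N = 58
  C = 109 − 3·18 + 6·58 (+13 from intervention) = 416
  F = 196 − 18 + 6·58 + 3·416 = 1774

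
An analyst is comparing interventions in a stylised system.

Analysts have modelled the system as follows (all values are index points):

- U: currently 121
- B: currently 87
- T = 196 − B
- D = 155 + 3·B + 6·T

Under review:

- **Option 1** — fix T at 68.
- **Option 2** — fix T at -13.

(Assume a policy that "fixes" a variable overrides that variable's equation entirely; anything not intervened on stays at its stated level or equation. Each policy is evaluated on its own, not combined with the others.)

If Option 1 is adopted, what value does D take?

Option 1 (T := 68):
  B = 87
  T = 68
  D = 155 + 3·87 + 6·68 = 824

824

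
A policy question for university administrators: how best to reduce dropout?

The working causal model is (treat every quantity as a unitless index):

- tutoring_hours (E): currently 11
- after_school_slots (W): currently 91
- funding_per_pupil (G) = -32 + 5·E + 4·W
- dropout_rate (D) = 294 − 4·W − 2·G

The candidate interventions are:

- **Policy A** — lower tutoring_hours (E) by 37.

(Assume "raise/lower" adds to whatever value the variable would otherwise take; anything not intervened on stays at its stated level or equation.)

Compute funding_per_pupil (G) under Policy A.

202

Policy A (E − 37):
  E = 11 − 37 = -26
  W = 91
  G = -32 + 5·(-26) + 4·91 = 202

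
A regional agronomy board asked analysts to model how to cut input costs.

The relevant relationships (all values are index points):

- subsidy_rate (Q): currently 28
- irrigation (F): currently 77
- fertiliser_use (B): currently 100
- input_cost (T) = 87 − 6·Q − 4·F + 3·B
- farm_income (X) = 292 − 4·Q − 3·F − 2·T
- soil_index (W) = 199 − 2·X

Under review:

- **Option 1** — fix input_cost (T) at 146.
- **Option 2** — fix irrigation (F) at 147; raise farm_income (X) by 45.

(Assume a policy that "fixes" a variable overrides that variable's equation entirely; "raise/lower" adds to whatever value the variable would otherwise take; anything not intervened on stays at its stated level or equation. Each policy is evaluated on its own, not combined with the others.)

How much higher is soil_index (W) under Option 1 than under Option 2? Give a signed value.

1730

Option 1 (T := 146):
  Q = 28
  F = 77
  B = 100
  T = 146
  X = 292 − 4·28 − 3·77 − 2·146 = -343
  W = 199 − 2·(-343) = 885
Option 2 (F := 147, X + 45):
  Q = 28
  F = 147
  B = 100
  T = 87 − 6·28 − 4·147 + 3·100 = -369
  X = 292 − 4·28 − 3·147 − 2·(-369) (+45 from intervention) = 522
  W = 199 − 2·522 = -845
W: 885 − (-845) = 1730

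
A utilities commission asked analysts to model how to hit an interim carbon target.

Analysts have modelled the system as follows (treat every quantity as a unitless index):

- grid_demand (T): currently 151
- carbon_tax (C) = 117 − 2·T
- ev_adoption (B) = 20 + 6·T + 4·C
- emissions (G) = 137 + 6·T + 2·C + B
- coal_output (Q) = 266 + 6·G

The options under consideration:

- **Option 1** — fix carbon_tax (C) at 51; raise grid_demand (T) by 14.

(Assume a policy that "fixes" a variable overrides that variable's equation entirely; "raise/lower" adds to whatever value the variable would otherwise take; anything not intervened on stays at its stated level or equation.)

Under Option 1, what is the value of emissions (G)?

2443

Option 1 (C := 51, T + 14):
  T = 151 + 14 = 165
  C = 51
  B = 20 + 6·165 + 4·51 = 1214
  G = 137 + 6·165 + 2·51 + 1214 = 2443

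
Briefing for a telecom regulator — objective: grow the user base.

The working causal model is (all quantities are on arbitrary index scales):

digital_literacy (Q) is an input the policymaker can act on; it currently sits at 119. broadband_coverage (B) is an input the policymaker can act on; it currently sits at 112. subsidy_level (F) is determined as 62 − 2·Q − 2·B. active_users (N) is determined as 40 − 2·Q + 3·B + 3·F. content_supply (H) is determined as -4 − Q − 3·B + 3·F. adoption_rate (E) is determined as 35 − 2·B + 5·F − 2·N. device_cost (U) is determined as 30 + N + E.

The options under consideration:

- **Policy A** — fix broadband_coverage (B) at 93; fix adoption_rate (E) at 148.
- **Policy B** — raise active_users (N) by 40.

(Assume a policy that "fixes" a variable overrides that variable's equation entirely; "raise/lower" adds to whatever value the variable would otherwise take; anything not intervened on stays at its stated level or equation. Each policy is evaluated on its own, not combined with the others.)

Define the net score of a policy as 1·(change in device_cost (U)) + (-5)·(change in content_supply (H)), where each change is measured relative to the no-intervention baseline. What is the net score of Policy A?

-585

Baseline:
  Q = 119
  B = 112
  F = 62 − 2·119 − 2·112 = -400
  N = 40 − 2·119 + 3·112 + 3·(-400) = -1062
  H = -4 − 119 − 3·112 + 3·(-400) = -1659
  E = 35 − 2·112 + 5·(-400) − 2·(-1062) = -65
  U = 30 + (-1062) + (-65) = -1097
Policy A (B := 93, E := 148):
  Q = 119
  B = 93
  F = 62 − 2·119 − 2·93 = -362
  N = 40 − 2·119 + 3·93 + 3·(-362) = -1005
  H = -4 − 119 − 3·93 + 3·(-362) = -1488
  E = 148
  U = 30 + (-1005) + 148 = -827
ΔU = -827 − (-1097) = 270; ΔH = -1488 − (-1659) = 171
Score = 1·270 + (-5)·171 = -585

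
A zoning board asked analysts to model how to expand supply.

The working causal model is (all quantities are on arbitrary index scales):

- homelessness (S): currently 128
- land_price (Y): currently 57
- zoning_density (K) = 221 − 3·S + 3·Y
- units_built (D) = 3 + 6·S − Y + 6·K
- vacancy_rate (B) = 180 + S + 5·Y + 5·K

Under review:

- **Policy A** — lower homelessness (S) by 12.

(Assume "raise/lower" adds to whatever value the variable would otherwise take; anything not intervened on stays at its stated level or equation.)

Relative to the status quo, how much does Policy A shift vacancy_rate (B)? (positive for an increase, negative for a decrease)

Baseline:
  S = 128
  Y = 57
  K = 221 − 3·128 + 3·57 = 8
  B = 180 + 128 + 5·57 + 5·8 = 633
Policy A (S − 12):
  S = 128 − 12 = 116
  Y = 57
  K = 221 − 3·116 + 3·57 = 44
  B = 180 + 116 + 5·57 + 5·44 = 801
Change in B: 801 − 633 = 168

168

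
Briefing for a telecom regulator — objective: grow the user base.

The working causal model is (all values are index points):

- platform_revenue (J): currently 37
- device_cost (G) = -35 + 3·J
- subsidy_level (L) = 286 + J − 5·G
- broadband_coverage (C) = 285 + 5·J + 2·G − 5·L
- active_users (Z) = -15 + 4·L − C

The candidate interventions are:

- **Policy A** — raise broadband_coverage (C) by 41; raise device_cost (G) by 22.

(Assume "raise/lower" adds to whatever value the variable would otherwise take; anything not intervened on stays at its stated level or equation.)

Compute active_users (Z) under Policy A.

-2225

Policy A (C + 41, G + 22):
  J = 37
  G = -35 + 3·37 (+22 from intervention) = 98
  L = 286 + 37 − 5·98 = -167
  C = 285 + 5·37 + 2·98 − 5·(-167) (+41 from intervention) = 1542
  Z = -15 + 4·(-167) − 1542 = -2225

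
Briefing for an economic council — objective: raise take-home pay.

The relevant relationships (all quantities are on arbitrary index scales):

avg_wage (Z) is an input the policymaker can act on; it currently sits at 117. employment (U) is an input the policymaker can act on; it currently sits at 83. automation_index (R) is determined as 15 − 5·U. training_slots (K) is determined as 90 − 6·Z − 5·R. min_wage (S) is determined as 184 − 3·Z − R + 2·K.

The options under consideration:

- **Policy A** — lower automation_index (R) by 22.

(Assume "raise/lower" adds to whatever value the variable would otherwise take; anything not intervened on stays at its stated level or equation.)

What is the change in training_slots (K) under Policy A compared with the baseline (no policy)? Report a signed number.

110

Baseline:
  Z = 117
  U = 83
  R = 15 − 5·83 = -400
  K = 90 − 6·117 − 5·(-400) = 1388
Policy A (R − 22):
  Z = 117
  U = 83
  R = 15 − 5·83 (−22 from intervention) = -422
  K = 90 − 6·117 − 5·(-422) = 1498
Change in K: 1498 − 1388 = 110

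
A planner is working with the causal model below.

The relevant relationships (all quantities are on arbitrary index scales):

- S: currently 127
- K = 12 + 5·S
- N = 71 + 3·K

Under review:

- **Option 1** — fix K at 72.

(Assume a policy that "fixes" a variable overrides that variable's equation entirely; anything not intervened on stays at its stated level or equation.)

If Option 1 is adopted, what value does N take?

287

Option 1 (K := 72):
  S = 127
  K = 72
  N = 71 + 3·72 = 287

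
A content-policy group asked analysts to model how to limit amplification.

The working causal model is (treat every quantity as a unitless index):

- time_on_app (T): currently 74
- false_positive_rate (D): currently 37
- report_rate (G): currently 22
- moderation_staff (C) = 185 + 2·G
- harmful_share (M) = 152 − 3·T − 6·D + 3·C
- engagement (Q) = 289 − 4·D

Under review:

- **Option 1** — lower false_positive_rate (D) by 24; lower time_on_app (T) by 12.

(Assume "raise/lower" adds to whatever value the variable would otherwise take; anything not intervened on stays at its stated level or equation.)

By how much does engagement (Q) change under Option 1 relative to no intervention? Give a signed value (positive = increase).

96

Baseline:
  D = 37
  Q = 289 − 4·37 = 141
Option 1 (D − 24, T − 12):
  D = 37 − 24 = 13
  Q = 289 − 4·13 = 237
Change in Q: 237 − 141 = 96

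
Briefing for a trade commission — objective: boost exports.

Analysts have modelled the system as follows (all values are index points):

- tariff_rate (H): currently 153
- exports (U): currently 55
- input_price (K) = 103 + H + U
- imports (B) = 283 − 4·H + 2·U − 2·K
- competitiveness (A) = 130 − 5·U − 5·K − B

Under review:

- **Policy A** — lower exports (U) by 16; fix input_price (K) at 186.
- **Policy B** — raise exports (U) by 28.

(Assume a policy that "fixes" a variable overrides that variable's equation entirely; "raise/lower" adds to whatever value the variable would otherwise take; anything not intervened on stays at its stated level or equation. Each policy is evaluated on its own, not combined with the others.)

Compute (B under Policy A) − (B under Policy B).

Policy A (U − 16, K := 186):
  H = 153
  U = 55 − 16 = 39
  K = 186
  B = 283 − 4·153 + 2·39 − 2·186 = -623
Policy B (U + 28):
  H = 153
  U = 55 + 28 = 83
  K = 103 + 153 + 83 = 339
  B = 283 − 4·153 + 2·83 − 2·339 = -841
B: -623 − (-841) = 218

218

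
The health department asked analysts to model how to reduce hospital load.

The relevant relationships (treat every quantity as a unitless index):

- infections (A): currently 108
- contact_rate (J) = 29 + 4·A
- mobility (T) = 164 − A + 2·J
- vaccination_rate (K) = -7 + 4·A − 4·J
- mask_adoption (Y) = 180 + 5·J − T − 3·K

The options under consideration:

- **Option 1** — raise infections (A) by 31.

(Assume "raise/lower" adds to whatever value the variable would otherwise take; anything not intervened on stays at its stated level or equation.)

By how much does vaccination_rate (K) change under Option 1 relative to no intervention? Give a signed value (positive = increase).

Baseline:
  A = 108
  J = 29 + 4·108 = 461
  K = -7 + 4·108 − 4·461 = -1419
Option 1 (A + 31):
  A = 108 + 31 = 139
  J = 29 + 4·139 = 585
  K = -7 + 4·139 − 4·585 = -1791
Change in K: -1791 − (-1419) = -372

-372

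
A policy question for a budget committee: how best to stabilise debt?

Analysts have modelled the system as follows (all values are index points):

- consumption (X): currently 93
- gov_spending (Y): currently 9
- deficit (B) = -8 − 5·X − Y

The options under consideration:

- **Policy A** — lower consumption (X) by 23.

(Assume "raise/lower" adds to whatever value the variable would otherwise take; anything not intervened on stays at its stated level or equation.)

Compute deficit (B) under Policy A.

-367

Policy A (X − 23):
  X = 93 − 23 = 70
  Y = 9
  B = -8 − 5·70 − 9 = -367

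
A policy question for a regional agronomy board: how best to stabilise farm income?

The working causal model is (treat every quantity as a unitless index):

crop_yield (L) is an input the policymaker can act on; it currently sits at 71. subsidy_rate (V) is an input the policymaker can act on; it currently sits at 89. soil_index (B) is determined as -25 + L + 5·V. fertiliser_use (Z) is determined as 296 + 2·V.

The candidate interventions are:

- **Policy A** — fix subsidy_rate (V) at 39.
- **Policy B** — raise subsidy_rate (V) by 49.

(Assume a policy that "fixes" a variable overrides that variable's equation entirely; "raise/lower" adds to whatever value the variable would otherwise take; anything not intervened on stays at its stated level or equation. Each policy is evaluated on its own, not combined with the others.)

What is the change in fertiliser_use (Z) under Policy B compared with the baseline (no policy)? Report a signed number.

98

Baseline:
  V = 89
  Z = 296 + 2·89 = 474
Policy B (V + 49):
  V = 89 + 49 = 138
  Z = 296 + 2·138 = 572
Change in Z: 572 − 474 = 98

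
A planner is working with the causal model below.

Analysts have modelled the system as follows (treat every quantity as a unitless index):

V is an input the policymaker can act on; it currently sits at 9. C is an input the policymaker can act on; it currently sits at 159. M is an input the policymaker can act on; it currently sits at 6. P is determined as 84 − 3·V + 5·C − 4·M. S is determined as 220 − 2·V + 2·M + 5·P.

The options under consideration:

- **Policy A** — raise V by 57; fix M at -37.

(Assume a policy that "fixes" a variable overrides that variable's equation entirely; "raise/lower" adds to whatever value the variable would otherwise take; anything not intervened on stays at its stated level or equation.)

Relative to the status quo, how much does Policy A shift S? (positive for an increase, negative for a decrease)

-195

Baseline:
  V = 9
  C = 159
  M = 6
  P = 84 − 3·9 + 5·159 − 4·6 = 828
  S = 220 − 2·9 + 2·6 + 5·828 = 4354
Policy A (V + 57, M := -37):
  V = 9 + 57 = 66
  C = 159
  M = -37
  P = 84 − 3·66 + 5·159 − 4·(-37) = 829
  S = 220 − 2·66 + 2·(-37) + 5·829 = 4159
Change in S: 4159 − 4354 = -195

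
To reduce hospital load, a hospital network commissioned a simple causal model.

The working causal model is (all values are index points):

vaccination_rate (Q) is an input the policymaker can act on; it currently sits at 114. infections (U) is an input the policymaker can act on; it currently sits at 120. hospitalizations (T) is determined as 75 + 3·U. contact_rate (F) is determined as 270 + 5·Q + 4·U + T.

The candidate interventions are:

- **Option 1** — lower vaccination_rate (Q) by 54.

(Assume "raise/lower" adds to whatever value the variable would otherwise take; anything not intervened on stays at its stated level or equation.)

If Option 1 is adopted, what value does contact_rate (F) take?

Option 1 (Q − 54):
  Q = 114 − 54 = 60
  U = 120
  T = 75 + 3·120 = 435
  F = 270 + 5·60 + 4·120 + 435 = 1485

1485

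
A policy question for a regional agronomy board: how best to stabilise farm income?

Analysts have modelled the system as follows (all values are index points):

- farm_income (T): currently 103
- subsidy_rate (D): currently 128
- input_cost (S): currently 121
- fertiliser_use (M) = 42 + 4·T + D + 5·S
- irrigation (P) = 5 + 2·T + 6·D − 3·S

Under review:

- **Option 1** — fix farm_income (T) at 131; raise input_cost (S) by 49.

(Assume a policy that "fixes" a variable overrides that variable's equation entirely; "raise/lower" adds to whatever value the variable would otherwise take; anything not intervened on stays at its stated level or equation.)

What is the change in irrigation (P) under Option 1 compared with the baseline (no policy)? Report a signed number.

-91

Baseline:
  T = 103
  D = 128
  S = 121
  P = 5 + 2·103 + 6·128 − 3·121 = 616
Option 1 (T := 131, S + 49):
  T = 131
  D = 128
  S = 121 + 49 = 170
  P = 5 + 2·131 + 6·128 − 3·170 = 525
Change in P: 525 − 616 = -91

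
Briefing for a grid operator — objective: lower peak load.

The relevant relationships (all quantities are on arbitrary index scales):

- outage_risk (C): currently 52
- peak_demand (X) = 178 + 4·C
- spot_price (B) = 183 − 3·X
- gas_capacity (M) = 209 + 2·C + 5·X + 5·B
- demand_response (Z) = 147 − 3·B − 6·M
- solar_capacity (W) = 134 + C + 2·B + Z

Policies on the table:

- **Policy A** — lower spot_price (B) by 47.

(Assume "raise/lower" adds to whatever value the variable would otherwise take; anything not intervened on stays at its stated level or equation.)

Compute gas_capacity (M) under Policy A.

-2867

Policy A (B − 47):
  C = 52
  X = 178 + 4·52 = 386
  B = 183 − 3·386 (−47 from intervention) = -1022
  M = 209 + 2·52 + 5·386 + 5·(-1022) = -2867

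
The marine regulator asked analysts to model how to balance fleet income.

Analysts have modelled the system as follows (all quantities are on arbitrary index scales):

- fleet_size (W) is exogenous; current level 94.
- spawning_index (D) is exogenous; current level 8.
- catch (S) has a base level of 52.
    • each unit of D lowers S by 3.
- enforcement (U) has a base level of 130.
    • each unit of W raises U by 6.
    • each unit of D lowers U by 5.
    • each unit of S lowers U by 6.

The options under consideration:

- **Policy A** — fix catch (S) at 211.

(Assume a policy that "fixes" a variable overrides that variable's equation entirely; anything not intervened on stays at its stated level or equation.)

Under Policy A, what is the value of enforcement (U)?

-612

Policy A (S := 211):
  W = 94
  D = 8
  S = 211
  U = 130 + 6·94 − 5·8 − 6·211 = -612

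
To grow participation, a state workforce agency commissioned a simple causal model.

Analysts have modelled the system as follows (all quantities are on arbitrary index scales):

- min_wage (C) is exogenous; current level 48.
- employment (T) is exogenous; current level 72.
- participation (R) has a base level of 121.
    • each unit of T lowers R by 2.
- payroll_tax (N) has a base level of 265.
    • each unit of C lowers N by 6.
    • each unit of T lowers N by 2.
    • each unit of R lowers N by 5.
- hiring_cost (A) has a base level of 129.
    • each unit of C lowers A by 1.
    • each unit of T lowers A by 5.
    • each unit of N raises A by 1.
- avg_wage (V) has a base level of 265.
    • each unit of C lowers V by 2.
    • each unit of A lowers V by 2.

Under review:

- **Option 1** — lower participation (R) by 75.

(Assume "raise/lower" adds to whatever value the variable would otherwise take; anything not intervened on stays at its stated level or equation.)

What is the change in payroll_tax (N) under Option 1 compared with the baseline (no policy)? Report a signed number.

Baseline:
  C = 48
  T = 72
  R = 121 − 2·72 = -23
  N = 265 − 6·48 − 2·72 − 5·(-23) = -52
Option 1 (R − 75):
  C = 48
  T = 72
  R = 121 − 2·72 (−75 from intervention) = -98
  N = 265 − 6·48 − 2·72 − 5·(-98) = 323
Change in N: 323 − (-52) = 375

375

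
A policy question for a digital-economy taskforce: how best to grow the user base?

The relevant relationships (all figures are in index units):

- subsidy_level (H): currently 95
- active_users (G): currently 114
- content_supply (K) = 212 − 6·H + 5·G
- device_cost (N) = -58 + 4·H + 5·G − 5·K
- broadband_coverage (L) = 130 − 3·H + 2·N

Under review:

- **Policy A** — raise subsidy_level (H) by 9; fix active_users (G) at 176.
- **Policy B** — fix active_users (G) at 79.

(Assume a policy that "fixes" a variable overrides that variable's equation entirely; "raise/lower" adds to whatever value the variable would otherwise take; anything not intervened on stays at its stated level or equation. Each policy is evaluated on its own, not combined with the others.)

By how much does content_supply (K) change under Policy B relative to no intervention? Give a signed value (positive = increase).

-175

Baseline:
  H = 95
  G = 114
  K = 212 − 6·95 + 5·114 = 212
Policy B (G := 79):
  H = 95
  G = 79
  K = 212 − 6·95 + 5·79 = 37
Change in K: 37 − 212 = -175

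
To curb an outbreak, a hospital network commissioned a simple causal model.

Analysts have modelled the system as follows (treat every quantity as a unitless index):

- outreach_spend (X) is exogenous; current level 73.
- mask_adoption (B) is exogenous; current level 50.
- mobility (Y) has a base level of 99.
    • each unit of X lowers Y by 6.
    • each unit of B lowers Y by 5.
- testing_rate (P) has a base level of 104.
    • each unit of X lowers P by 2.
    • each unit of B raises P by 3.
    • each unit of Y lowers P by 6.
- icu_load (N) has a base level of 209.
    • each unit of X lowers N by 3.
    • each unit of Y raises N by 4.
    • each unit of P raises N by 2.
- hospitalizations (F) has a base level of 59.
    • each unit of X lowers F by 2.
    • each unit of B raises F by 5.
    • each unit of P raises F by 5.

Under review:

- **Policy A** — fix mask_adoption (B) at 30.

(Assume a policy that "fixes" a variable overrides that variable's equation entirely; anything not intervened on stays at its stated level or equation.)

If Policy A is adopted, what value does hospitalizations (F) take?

14973

Policy A (B := 30):
  X = 73
  B = 30
  Y = 99 − 6·73 − 5·30 = -489
  P = 104 − 2·73 + 3·30 − 6·(-489) = 2982
  F = 59 − 2·73 + 5·30 + 5·2982 = 14973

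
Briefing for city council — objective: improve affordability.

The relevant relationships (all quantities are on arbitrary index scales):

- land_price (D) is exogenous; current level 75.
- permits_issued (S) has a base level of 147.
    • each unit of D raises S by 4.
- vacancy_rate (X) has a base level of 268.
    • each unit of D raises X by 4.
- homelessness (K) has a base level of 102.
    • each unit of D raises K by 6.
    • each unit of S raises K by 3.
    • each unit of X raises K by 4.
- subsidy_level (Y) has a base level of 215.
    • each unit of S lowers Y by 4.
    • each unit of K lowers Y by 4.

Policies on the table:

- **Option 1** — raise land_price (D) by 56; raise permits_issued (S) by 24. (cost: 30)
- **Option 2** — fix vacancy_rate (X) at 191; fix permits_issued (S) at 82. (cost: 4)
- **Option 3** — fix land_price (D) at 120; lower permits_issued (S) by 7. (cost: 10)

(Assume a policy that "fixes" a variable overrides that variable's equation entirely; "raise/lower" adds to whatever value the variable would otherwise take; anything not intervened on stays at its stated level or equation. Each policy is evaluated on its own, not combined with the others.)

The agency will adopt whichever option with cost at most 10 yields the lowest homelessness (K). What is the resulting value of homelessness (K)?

Option 2 (X := 191, S := 82):
  D = 75
  S = 82
  X = 191
  K = 102 + 6·75 + 3·82 + 4·191 = 1562
Option 3 (D := 120, S − 7):
  D = 120
  S = 147 + 4·120 (−7 from intervention) = 620
  X = 268 + 4·120 = 748
  K = 102 + 6·120 + 3·620 + 4·748 = 5674
Comparing — Option 2: K=1562, Option 3: K=5674. Lowest is 1562 (Option 2).

1562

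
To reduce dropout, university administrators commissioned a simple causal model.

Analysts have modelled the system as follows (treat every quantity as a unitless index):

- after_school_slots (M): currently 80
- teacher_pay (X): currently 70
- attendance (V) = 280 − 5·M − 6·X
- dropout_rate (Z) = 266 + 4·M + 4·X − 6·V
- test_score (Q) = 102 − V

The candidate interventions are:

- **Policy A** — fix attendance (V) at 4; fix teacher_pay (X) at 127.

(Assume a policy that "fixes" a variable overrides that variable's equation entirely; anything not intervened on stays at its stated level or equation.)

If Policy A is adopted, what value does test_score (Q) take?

Policy A (V := 4, X := 127):
  M = 80
  X = 127
  V = 4
  Q = 102 − 4 = 98

98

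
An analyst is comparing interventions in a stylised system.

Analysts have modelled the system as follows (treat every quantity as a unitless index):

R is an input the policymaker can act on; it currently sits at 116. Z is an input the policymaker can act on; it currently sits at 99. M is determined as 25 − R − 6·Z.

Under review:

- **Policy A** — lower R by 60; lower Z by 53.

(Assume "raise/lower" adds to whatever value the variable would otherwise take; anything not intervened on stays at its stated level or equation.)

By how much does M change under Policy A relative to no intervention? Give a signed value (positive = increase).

Baseline:
  R = 116
  Z = 99
  M = 25 − 116 − 6·99 = -685
Policy A (R − 60, Z − 53):
  R = 116 − 60 = 56
  Z = 99 − 53 = 46
  M = 25 − 56 − 6·46 = -307
Change in M: -307 − (-685) = 378

378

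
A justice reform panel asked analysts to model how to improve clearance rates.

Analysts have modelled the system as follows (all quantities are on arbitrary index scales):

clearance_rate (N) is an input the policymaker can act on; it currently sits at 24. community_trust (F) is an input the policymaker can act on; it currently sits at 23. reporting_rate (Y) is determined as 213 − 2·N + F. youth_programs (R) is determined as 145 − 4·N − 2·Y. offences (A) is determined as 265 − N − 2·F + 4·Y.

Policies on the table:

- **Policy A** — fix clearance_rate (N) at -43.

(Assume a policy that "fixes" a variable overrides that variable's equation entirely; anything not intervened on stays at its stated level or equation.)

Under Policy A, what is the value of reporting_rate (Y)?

Policy A (N := -43):
  N = -43
  F = 23
  Y = 213 − 2·(-43) + 23 = 322

322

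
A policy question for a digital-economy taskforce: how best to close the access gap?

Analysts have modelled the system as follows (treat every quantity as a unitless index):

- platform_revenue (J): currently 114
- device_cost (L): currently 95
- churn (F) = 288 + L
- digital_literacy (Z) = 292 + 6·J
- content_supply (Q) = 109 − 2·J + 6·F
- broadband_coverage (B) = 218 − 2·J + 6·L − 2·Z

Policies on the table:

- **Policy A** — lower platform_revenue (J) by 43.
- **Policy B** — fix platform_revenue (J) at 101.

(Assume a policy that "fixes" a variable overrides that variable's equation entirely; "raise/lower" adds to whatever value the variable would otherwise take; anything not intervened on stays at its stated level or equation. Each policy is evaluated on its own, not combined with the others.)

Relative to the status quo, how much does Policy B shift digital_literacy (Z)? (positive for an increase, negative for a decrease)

Baseline:
  J = 114
  Z = 292 + 6·114 = 976
Policy B (J := 101):
  J = 101
  Z = 292 + 6·101 = 898
Change in Z: 898 − 976 = -78

-78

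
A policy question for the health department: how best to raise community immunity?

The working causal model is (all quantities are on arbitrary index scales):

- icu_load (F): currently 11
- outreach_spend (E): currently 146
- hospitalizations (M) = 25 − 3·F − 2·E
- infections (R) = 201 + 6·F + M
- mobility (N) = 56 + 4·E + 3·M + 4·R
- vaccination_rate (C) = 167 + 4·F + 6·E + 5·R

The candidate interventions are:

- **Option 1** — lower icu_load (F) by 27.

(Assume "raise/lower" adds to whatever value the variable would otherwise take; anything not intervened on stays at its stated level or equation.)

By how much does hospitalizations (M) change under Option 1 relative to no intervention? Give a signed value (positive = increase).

Baseline:
  F = 11
  E = 146
  M = 25 − 3·11 − 2·146 = -300
Option 1 (F − 27):
  F = 11 − 27 = -16
  E = 146
  M = 25 − 3·(-16) − 2·146 = -219
Change in M: -219 − (-300) = 81

81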